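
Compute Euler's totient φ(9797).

Factor: 9797 = 97 · 101.
φ(9797) = (97−1) · (101−1) = 96 · 100 = 9600.

9600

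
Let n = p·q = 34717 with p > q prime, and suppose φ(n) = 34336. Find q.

149

φ(n) = (p−1)(q−1) = n − (p+q) + 1, so p + q = 34717 − 34336 + 1 = 382.
p and q are the roots of t² − 382t + 34717 = 0.
Discriminant: 382² − 4·34717 = 145924 − 138868 = 7056; √7056 = 84.
q = (382 − 84)/2 = 149, p = (382 + 84)/2 = 233.
Check: 149 · 233 = 34717.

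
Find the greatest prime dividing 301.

301 = 7 · 43
43 is prime.
So 301 = 7 · 43; the largest prime factor is 43.

43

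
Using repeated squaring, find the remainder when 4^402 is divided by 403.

4^1 ≡ 4 (mod 403)
4^2 ≡ 4^2 = 16 ≡ 16 (mod 403)
4^4 ≡ 16^2 = 256 ≡ 256 (mod 403)
4^8 ≡ 256^2 = 65536 ≡ 250 (mod 403)
4^16 ≡ 250^2 = 62500 ≡ 35 (mod 403)
4^32 ≡ 35^2 = 1225 ≡ 16 (mod 403)
4^64 ≡ 16^2 = 256 ≡ 256 (mod 403)
4^128 ≡ 256^2 = 65536 ≡ 250 (mod 403)
4^256 ≡ 250^2 = 62500 ≡ 35 (mod 403)
402 = 256 + 128 + 16 + 2 in binary powers of 2.
So 4^402 ≡ 35 · 250 · 35 · 16 ≡ 326 (mod 403).
Since 326 ≠ 1, base 4 is a Fermat witness: 403 is composite.

326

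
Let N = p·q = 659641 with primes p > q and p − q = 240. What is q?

Since p = q + 240, we have 659641 = q(q + 240), so q² + 240q − 659641 = 0.
Discriminant: 240² + 4·659641 = 57600 + 2638564 = 2696164; √2696164 = 1642.
q = (−240 + 1642)/2 = 701, and p = q + 240 = 941.
Check: 701 · 941 = 659641.

701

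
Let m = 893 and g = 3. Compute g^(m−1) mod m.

852

3^1 ≡ 3 (mod 893)
3^2 ≡ 3^2 = 9 ≡ 9 (mod 893)
3^4 ≡ 9^2 = 81 ≡ 81 (mod 893)
3^8 ≡ 81^2 = 6561 ≡ 310 (mod 893)
3^16 ≡ 310^2 = 96100 ≡ 549 (mod 893)
3^32 ≡ 549^2 = 301401 ≡ 460 (mod 893)
3^64 ≡ 460^2 = 211600 ≡ 852 (mod 893)
3^128 ≡ 852^2 = 725904 ≡ 788 (mod 893)
3^256 ≡ 788^2 = 620944 ≡ 309 (mod 893)
3^512 ≡ 309^2 = 95481 ≡ 823 (mod 893)
892 = 512 + 256 + 64 + 32 + 16 + 8 + 4 in binary powers of 2.
So 3^892 ≡ 823 · 309 · 852 · 460 · 549 · 310 · 81 ≡ 852 (mod 893).
Since 852 ≠ 1, base 3 is a Fermat witness: 893 is composite.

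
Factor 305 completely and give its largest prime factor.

305 = 5 · 61
61 is prime.
So 305 = 5 · 61; the largest prime factor is 61.

61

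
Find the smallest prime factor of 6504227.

73

6504227 is odd.
Digit sum 26, not divisible by 3.
Ends in 7: not divisible by 5.
7: 6504227 = 7·929175 + 2
11: 6504227 = 11·591293 + 4
13: 6504227 = 13·500325 + 2
17: 6504227 = 17·382601 + 10
19: 6504227 = 19·342327 + 14
23: 6504227 = 23·282792 + 11
29: 6504227 = 29·224283 + 20
31: 6504227 = 31·209813 + 24
37: 6504227 = 37·175789 + 34
41: 6504227 = 41·158639 + 28
43: 6504227 = 43·151261 + 4
47: 6504227 = 47·138387 + 38
53: 6504227 = 53·122721 + 14
59: 6504227 = 59·110241 + 8
61: 6504227 = 61·106626 + 41
67: 6504227 = 67·97078 + 1
71: 6504227 = 71·91608 + 59
73: 6504227 = 73·89099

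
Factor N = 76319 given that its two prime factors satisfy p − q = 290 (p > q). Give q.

Since p = q + 290, we have 76319 = q(q + 290), so q² + 290q − 76319 = 0.
Discriminant: 290² + 4·76319 = 84100 + 305276 = 389376; √389376 = 624.
q = (−290 + 624)/2 = 167, and p = q + 290 = 457.
Check: 167 · 457 = 76319.

167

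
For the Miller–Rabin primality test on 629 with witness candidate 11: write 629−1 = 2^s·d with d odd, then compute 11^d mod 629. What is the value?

629 − 1 = 628 = 2^2 · 157, so d = 157.
11^1 ≡ 11 (mod 629)
11^2 ≡ 11^2 = 121 ≡ 121 (mod 629)
11^4 ≡ 121^2 = 14641 ≡ 174 (mod 629)
11^8 ≡ 174^2 = 30276 ≡ 84 (mod 629)
11^16 ≡ 84^2 = 7056 ≡ 137 (mod 629)
11^32 ≡ 137^2 = 18769 ≡ 528 (mod 629)
11^64 ≡ 528^2 = 278784 ≡ 137 (mod 629)
11^128 ≡ 137^2 = 18769 ≡ 528 (mod 629)
157 = 128 + 16 + 8 + 4 + 1 in binary powers of 2.
So 11^157 ≡ 528 · 137 · 84 · 174 · 11 ≡ 381 (mod 629).
Squaring chain: 381 → 491; never reaches −1, so base 11 is a Miller–Rabin witness that 629 is composite.

381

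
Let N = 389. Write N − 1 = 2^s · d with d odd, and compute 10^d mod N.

115

389 − 1 = 388 = 2^2 · 97, so d = 97.
10^1 ≡ 10 (mod 389)
10^2 ≡ 10^2 = 100 ≡ 100 (mod 389)
10^4 ≡ 100^2 = 10000 ≡ 275 (mod 389)
10^8 ≡ 275^2 = 75625 ≡ 159 (mod 389)
10^16 ≡ 159^2 = 25281 ≡ 385 (mod 389)
10^32 ≡ 385^2 = 148225 ≡ 16 (mod 389)
10^64 ≡ 16^2 = 256 ≡ 256 (mod 389)
97 = 64 + 32 + 1 in binary powers of 2.
So 10^97 ≡ 256 · 16 · 10 ≡ 115 (mod 389).
Squaring chain: 115 → 388; reaches −1, so base 10 does not prove 389 composite.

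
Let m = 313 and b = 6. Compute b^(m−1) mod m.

6^1 ≡ 6 (mod 313)
6^2 ≡ 6^2 = 36 ≡ 36 (mod 313)
6^4 ≡ 36^2 = 1296 ≡ 44 (mod 313)
6^8 ≡ 44^2 = 1936 ≡ 58 (mod 313)
6^16 ≡ 58^2 = 3364 ≡ 234 (mod 313)
6^32 ≡ 234^2 = 54756 ≡ 294 (mod 313)
6^64 ≡ 294^2 = 86436 ≡ 48 (mod 313)
6^128 ≡ 48^2 = 2304 ≡ 113 (mod 313)
6^256 ≡ 113^2 = 12769 ≡ 249 (mod 313)
312 = 256 + 32 + 16 + 8 in binary powers of 2.
So 6^312 ≡ 249 · 294 · 234 · 58 ≡ 1 (mod 313).
Since the result is 1, base 6 gives no evidence that 313 is composite.

1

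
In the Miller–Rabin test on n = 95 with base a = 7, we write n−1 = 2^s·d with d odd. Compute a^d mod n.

95 − 1 = 94 = 2^1 · 47, so d = 47.
7^1 ≡ 7 (mod 95)
7^2 ≡ 7^2 = 49 ≡ 49 (mod 95)
7^4 ≡ 49^2 = 2401 ≡ 26 (mod 95)
7^8 ≡ 26^2 = 676 ≡ 11 (mod 95)
7^16 ≡ 11^2 = 121 ≡ 26 (mod 95)
7^32 ≡ 26^2 = 676 ≡ 11 (mod 95)
47 = 32 + 8 + 4 + 2 + 1 in binary powers of 2.
So 7^47 ≡ 11 · 11 · 26 · 49 · 7 ≡ 68 (mod 95).
Squaring chain: 68; never reaches −1, so base 7 is a Miller–Rabin witness that 95 is composite.

68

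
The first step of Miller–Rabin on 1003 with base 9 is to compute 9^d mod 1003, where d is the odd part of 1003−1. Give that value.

144

1003 − 1 = 1002 = 2^1 · 501, so d = 501.
9^1 ≡ 9 (mod 1003)
9^2 ≡ 9^2 = 81 ≡ 81 (mod 1003)
9^4 ≡ 81^2 = 6561 ≡ 543 (mod 1003)
9^8 ≡ 543^2 = 294849 ≡ 970 (mod 1003)
9^16 ≡ 970^2 = 940900 ≡ 86 (mod 1003)
9^32 ≡ 86^2 = 7396 ≡ 375 (mod 1003)
9^64 ≡ 375^2 = 140625 ≡ 205 (mod 1003)
9^128 ≡ 205^2 = 42025 ≡ 902 (mod 1003)
9^256 ≡ 902^2 = 813604 ≡ 171 (mod 1003)
501 = 256 + 128 + 64 + 32 + 16 + 4 + 1 in binary powers of 2.
So 9^501 ≡ 171 · 902 · 205 · 375 · 86 · 543 · 9 ≡ 144 (mod 1003).
Squaring chain: 144; never reaches −1, so base 9 is a Miller–Rabin witness that 1003 is composite.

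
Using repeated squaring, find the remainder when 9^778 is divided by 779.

9^1 ≡ 9 (mod 779)
9^2 ≡ 9^2 = 81 ≡ 81 (mod 779)
9^4 ≡ 81^2 = 6561 ≡ 329 (mod 779)
9^8 ≡ 329^2 = 108241 ≡ 739 (mod 779)
9^16 ≡ 739^2 = 546121 ≡ 42 (mod 779)
9^32 ≡ 42^2 = 1764 ≡ 206 (mod 779)
9^64 ≡ 206^2 = 42436 ≡ 370 (mod 779)
9^128 ≡ 370^2 = 136900 ≡ 575 (mod 779)
9^256 ≡ 575^2 = 330625 ≡ 329 (mod 779)
9^512 ≡ 329^2 = 108241 ≡ 739 (mod 779)
778 = 512 + 256 + 8 + 2 in binary powers of 2.
So 9^778 ≡ 739 · 329 · 739 · 81 ≡ 614 (mod 779).
Since 614 ≠ 1, base 9 is a Fermat witness: 779 is composite.

614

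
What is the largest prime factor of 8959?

31

8959 = 17 · 527
527 = 17 · 31
31 is prime.
So 8959 = 17^2 · 31; the largest prime factor is 31.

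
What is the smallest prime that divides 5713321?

5713321 is odd.
Digit sum 22, not divisible by 3.
Ends in 1: not divisible by 5.
7: 5713321 = 7·816188 + 5
11: 5713321 = 11·519392 + 9
13: 5713321 = 13·439486 + 3
17: 5713321 = 17·336077 + 12
19: 5713321 = 19·300701 + 2
23: 5713321 = 23·248405 + 6
29: 5713321 = 29·197011 + 2
31: 5713321 = 31·184300 + 21
37: 5713321 = 37·154414 + 3
41: 5713321 = 41·139349 + 12
43: 5713321 = 43·132867 + 40
47: 5713321 = 47·121560 + 1
53: 5713321 = 53·107798 + 27
59: 5713321 = 59·96835 + 56
61: 5713321 = 61·93661

61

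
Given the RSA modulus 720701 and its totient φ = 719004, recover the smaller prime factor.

φ(n) = (p−1)(q−1) = n − (p+q) + 1, so p + q = 720701 − 719004 + 1 = 1698.
p and q are the roots of t² − 1698t + 720701 = 0.
Discriminant: 1698² − 4·720701 = 2883204 − 2882804 = 400; √400 = 20.
q = (1698 − 20)/2 = 839, p = (1698 + 20)/2 = 859.
Check: 839 · 859 = 720701.

839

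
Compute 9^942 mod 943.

901

9^1 ≡ 9 (mod 943)
9^2 ≡ 9^2 = 81 ≡ 81 (mod 943)
9^4 ≡ 81^2 = 6561 ≡ 903 (mod 943)
9^8 ≡ 903^2 = 815409 ≡ 657 (mod 943)
9^16 ≡ 657^2 = 431649 ≡ 698 (mod 943)
9^32 ≡ 698^2 = 487204 ≡ 616 (mod 943)
9^64 ≡ 616^2 = 379456 ≡ 370 (mod 943)
9^128 ≡ 370^2 = 136900 ≡ 165 (mod 943)
9^256 ≡ 165^2 = 27225 ≡ 821 (mod 943)
9^512 ≡ 821^2 = 674041 ≡ 739 (mod 943)
942 = 512 + 256 + 128 + 32 + 8 + 4 + 2 in binary powers of 2.
So 9^942 ≡ 739 · 821 · 165 · 616 · 657 · 903 · 81 ≡ 901 (mod 943).
Since 901 ≠ 1, base 9 is a Fermat witness: 943 is composite.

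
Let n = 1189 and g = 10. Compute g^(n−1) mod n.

10^1 ≡ 10 (mod 1189)
10^2 ≡ 10^2 = 100 ≡ 100 (mod 1189)
10^4 ≡ 100^2 = 10000 ≡ 488 (mod 1189)
10^8 ≡ 488^2 = 238144 ≡ 344 (mod 1189)
10^16 ≡ 344^2 = 118336 ≡ 625 (mod 1189)
10^32 ≡ 625^2 = 390625 ≡ 633 (mod 1189)
10^64 ≡ 633^2 = 400689 ≡ 1185 (mod 1189)
10^128 ≡ 1185^2 = 1404225 ≡ 16 (mod 1189)
10^256 ≡ 16^2 = 256 ≡ 256 (mod 1189)
10^512 ≡ 256^2 = 65536 ≡ 141 (mod 1189)
10^1024 ≡ 141^2 = 19881 ≡ 857 (mod 1189)
1188 = 1024 + 128 + 32 + 4 in binary powers of 2.
So 10^1188 ≡ 857 · 16 · 633 · 488 ≡ 426 (mod 1189).
Since 426 ≠ 1, base 10 is a Fermat witness: 1189 is composite.

426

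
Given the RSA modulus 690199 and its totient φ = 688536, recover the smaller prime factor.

φ(n) = (p−1)(q−1) = n − (p+q) + 1, so p + q = 690199 − 688536 + 1 = 1664.
p and q are the roots of t² − 1664t + 690199 = 0.
Discriminant: 1664² − 4·690199 = 2768896 − 2760796 = 8100; √8100 = 90.
q = (1664 − 90)/2 = 787, p = (1664 + 90)/2 = 877.
Check: 787 · 877 = 690199.

787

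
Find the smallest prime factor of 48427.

79

48427 is odd.
Digit sum 25, not divisible by 3.
Ends in 7: not divisible by 5.
7: 48427 = 7·6918 + 1
11: 48427 = 11·4402 + 5
13: 48427 = 13·3725 + 2
17: 48427 = 17·2848 + 11
19: 48427 = 19·2548 + 15
23: 48427 = 23·2105 + 12
29: 48427 = 29·1669 + 26
31: 48427 = 31·1562 + 5
37: 48427 = 37·1308 + 31
41: 48427 = 41·1181 + 6
43: 48427 = 43·1126 + 9
47: 48427 = 47·1030 + 17
53: 48427 = 53·913 + 38
59: 48427 = 59·820 + 47
61: 48427 = 61·793 + 54
67: 48427 = 67·722 + 53
71: 48427 = 71·682 + 5
73: 48427 = 73·663 + 28
79: 48427 = 79·613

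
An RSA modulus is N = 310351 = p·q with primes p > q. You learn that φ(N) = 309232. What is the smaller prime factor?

503

φ(n) = (p−1)(q−1) = n − (p+q) + 1, so p + q = 310351 − 309232 + 1 = 1120.
p and q are the roots of t² − 1120t + 310351 = 0.
Discriminant: 1120² − 4·310351 = 1254400 − 1241404 = 12996; √12996 = 114.
q = (1120 − 114)/2 = 503, p = (1120 + 114)/2 = 617.
Check: 503 · 617 = 310351.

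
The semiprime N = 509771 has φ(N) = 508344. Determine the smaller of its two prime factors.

709

φ(n) = (p−1)(q−1) = n − (p+q) + 1, so p + q = 509771 − 508344 + 1 = 1428.
p and q are the roots of t² − 1428t + 509771 = 0.
Discriminant: 1428² − 4·509771 = 2039184 − 2039084 = 100; √100 = 10.
q = (1428 − 10)/2 = 709, p = (1428 + 10)/2 = 719.
Check: 709 · 719 = 509771.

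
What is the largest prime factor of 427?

427 = 7 · 61
61 is prime.
So 427 = 7 · 61; the largest prime factor is 61.

61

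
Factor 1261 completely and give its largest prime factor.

97

1261 = 13 · 97
97 is prime.
So 1261 = 13 · 97; the largest prime factor is 97.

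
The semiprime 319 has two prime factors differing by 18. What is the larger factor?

Since p = q + 18, we have 319 = q(q + 18), so q² + 18q − 319 = 0.
Discriminant: 18² + 4·319 = 324 + 1276 = 1600; √1600 = 40.
q = (−18 + 40)/2 = 11, and p = q + 18 = 29.
Check: 11 · 29 = 319.

29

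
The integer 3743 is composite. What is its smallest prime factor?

19

3743 is odd.
Digit sum 17, not divisible by 3.
Ends in 3: not divisible by 5.
7: 3743 = 7·534 + 5
11: 3743 = 11·340 + 3
13: 3743 = 13·287 + 12
17: 3743 = 17·220 + 3
19: 3743 = 19·197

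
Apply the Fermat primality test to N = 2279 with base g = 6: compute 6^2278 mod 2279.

6^1 ≡ 6 (mod 2279)
6^2 ≡ 6^2 = 36 ≡ 36 (mod 2279)
6^4 ≡ 36^2 = 1296 ≡ 1296 (mod 2279)
6^8 ≡ 1296^2 = 1679616 ≡ 2272 (mod 2279)
6^16 ≡ 2272^2 = 5161984 ≡ 49 (mod 2279)
6^32 ≡ 49^2 = 2401 ≡ 122 (mod 2279)
6^64 ≡ 122^2 = 14884 ≡ 1210 (mod 2279)
6^128 ≡ 1210^2 = 1464100 ≡ 982 (mod 2279)
6^256 ≡ 982^2 = 964324 ≡ 307 (mod 2279)
6^512 ≡ 307^2 = 94249 ≡ 810 (mod 2279)
6^1024 ≡ 810^2 = 656100 ≡ 2027 (mod 2279)
6^2048 ≡ 2027^2 = 4108729 ≡ 1971 (mod 2279)
2278 = 2048 + 128 + 64 + 32 + 4 + 2 in binary powers of 2.
So 6^2278 ≡ 1971 · 982 · 1210 · 122 · 1296 · 36 ≡ 49 (mod 2279).
Since 49 ≠ 1, base 6 is a Fermat witness: 2279 is composite.

49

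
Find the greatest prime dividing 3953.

3953 = 59 · 67
67 is prime.
So 3953 = 59 · 67; the largest prime factor is 67.

67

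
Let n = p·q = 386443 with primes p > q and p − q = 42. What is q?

Since p = q + 42, we have 386443 = q(q + 42), so q² + 42q − 386443 = 0.
Discriminant: 42² + 4·386443 = 1764 + 1545772 = 1547536; √1547536 = 1244.
q = (−42 + 1244)/2 = 601, and p = q + 42 = 643.
Check: 601 · 643 = 386443.

601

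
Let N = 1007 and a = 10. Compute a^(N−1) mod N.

10^1 ≡ 10 (mod 1007)
10^2 ≡ 10^2 = 100 ≡ 100 (mod 1007)
10^4 ≡ 100^2 = 10000 ≡ 937 (mod 1007)
10^8 ≡ 937^2 = 877969 ≡ 872 (mod 1007)
10^16 ≡ 872^2 = 760384 ≡ 99 (mod 1007)
10^32 ≡ 99^2 = 9801 ≡ 738 (mod 1007)
10^64 ≡ 738^2 = 544644 ≡ 864 (mod 1007)
10^128 ≡ 864^2 = 746496 ≡ 309 (mod 1007)
10^256 ≡ 309^2 = 95481 ≡ 823 (mod 1007)
10^512 ≡ 823^2 = 677329 ≡ 625 (mod 1007)
1006 = 512 + 256 + 128 + 64 + 32 + 8 + 4 + 2 in binary powers of 2.
So 10^1006 ≡ 625 · 823 · 309 · 864 · 738 · 872 · 937 · 100 ≡ 42 (mod 1007).
Since 42 ≠ 1, base 10 is a Fermat witness: 1007 is composite.

42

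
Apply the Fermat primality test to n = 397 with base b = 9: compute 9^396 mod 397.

1

9^1 ≡ 9 (mod 397)
9^2 ≡ 9^2 = 81 ≡ 81 (mod 397)
9^4 ≡ 81^2 = 6561 ≡ 209 (mod 397)
9^8 ≡ 209^2 = 43681 ≡ 11 (mod 397)
9^16 ≡ 11^2 = 121 ≡ 121 (mod 397)
9^32 ≡ 121^2 = 14641 ≡ 349 (mod 397)
9^64 ≡ 349^2 = 121801 ≡ 319 (mod 397)
9^128 ≡ 319^2 = 101761 ≡ 129 (mod 397)
9^256 ≡ 129^2 = 16641 ≡ 364 (mod 397)
396 = 256 + 128 + 8 + 4 in binary powers of 2.
So 9^396 ≡ 364 · 129 · 11 · 209 ≡ 1 (mod 397).
Since the result is 1, base 9 gives no evidence that 397 is composite.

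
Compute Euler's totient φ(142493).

129024

Factor: 142493 = 13 · 97 · 113.
φ(142493) = (13−1) · (97−1) · (113−1) = 12 · 96 · 112 = 129024.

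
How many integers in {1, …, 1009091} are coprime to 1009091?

979200

Factor: 1009091 = 97 · 101 · 103.
φ(1009091) = (97−1) · (101−1) · (103−1) = 96 · 100 · 102 = 979200.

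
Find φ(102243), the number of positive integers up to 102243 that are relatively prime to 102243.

Factor: 102243 = 3 · 173 · 197.
φ(102243) = (3−1) · (173−1) · (197−1) = 2 · 172 · 196 = 67424.

67424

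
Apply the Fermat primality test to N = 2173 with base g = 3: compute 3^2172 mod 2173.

122

3^1 ≡ 3 (mod 2173)
3^2 ≡ 3^2 = 9 ≡ 9 (mod 2173)
3^4 ≡ 9^2 = 81 ≡ 81 (mod 2173)
3^8 ≡ 81^2 = 6561 ≡ 42 (mod 2173)
3^16 ≡ 42^2 = 1764 ≡ 1764 (mod 2173)
3^32 ≡ 1764^2 = 3111696 ≡ 2133 (mod 2173)
3^64 ≡ 2133^2 = 4549689 ≡ 1600 (mod 2173)
3^128 ≡ 1600^2 = 2560000 ≡ 206 (mod 2173)
3^256 ≡ 206^2 = 42436 ≡ 1149 (mod 2173)
3^512 ≡ 1149^2 = 1320201 ≡ 1190 (mod 2173)
3^1024 ≡ 1190^2 = 1416100 ≡ 1477 (mod 2173)
3^2048 ≡ 1477^2 = 2181529 ≡ 2010 (mod 2173)
2172 = 2048 + 64 + 32 + 16 + 8 + 4 in binary powers of 2.
So 3^2172 ≡ 2010 · 1600 · 2133 · 1764 · 42 · 81 ≡ 122 (mod 2173).
Since 122 ≠ 1, base 3 is a Fermat witness: 2173 is composite.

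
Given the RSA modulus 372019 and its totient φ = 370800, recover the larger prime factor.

φ(n) = (p−1)(q−1) = n − (p+q) + 1, so p + q = 372019 − 370800 + 1 = 1220.
p and q are the roots of t² − 1220t + 372019 = 0.
Discriminant: 1220² − 4·372019 = 1488400 − 1488076 = 324; √324 = 18.
q = (1220 − 18)/2 = 601, p = (1220 + 18)/2 = 619.
Check: 601 · 619 = 372019.

619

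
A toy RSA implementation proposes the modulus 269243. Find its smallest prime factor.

13

269243 is odd.
Digit sum 26, not divisible by 3.
Ends in 3: not divisible by 5.
7: 269243 = 7·38463 + 2
11: 269243 = 11·24476 + 7
13: 269243 = 13·20711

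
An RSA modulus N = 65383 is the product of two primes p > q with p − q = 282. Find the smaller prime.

151

Since p = q + 282, we have 65383 = q(q + 282), so q² + 282q − 65383 = 0.
Discriminant: 282² + 4·65383 = 79524 + 261532 = 341056; √341056 = 584.
q = (−282 + 584)/2 = 151, and p = q + 282 = 433.
Check: 151 · 433 = 65383.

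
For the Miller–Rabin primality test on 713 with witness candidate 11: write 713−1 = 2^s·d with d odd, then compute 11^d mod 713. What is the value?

172

713 − 1 = 712 = 2^3 · 89, so d = 89.
11^1 ≡ 11 (mod 713)
11^2 ≡ 11^2 = 121 ≡ 121 (mod 713)
11^4 ≡ 121^2 = 14641 ≡ 381 (mod 713)
11^8 ≡ 381^2 = 145161 ≡ 422 (mod 713)
11^16 ≡ 422^2 = 178084 ≡ 547 (mod 713)
11^32 ≡ 547^2 = 299209 ≡ 462 (mod 713)
11^64 ≡ 462^2 = 213444 ≡ 257 (mod 713)
89 = 64 + 16 + 8 + 1 in binary powers of 2.
So 11^89 ≡ 257 · 547 · 422 · 11 ≡ 172 (mod 713).
Squaring chain: 172 → 351 → 565; never reaches −1, so base 11 is a Miller–Rabin witness that 713 is composite.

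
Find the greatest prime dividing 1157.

89

1157 = 13 · 89
89 is prime.
So 1157 = 13 · 89; the largest prime factor is 89.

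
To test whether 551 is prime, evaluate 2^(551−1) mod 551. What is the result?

245

2^1 ≡ 2 (mod 551)
2^2 ≡ 2^2 = 4 ≡ 4 (mod 551)
2^4 ≡ 4^2 = 16 ≡ 16 (mod 551)
2^8 ≡ 16^2 = 256 ≡ 256 (mod 551)
2^16 ≡ 256^2 = 65536 ≡ 518 (mod 551)
2^32 ≡ 518^2 = 268324 ≡ 538 (mod 551)
2^64 ≡ 538^2 = 289444 ≡ 169 (mod 551)
2^128 ≡ 169^2 = 28561 ≡ 460 (mod 551)
2^256 ≡ 460^2 = 211600 ≡ 16 (mod 551)
2^512 ≡ 16^2 = 256 ≡ 256 (mod 551)
550 = 512 + 32 + 4 + 2 in binary powers of 2.
So 2^550 ≡ 256 · 538 · 16 · 4 ≡ 245 (mod 551).
Since 245 ≠ 1, base 2 is a Fermat witness: 551 is composite.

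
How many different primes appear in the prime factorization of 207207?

5

207207 = 3^2 · 23023
23023 = 7 · 3289
3289 = 11 · 299
299 = 13 · 23
207207 = 3^2 · 7 · 11 · 13 · 23, which has 5 distinct prime factors.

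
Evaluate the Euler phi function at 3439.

3240

Factor: 3439 = 19 · 181.
φ(3439) = (19−1) · (181−1) = 18 · 180 = 3240.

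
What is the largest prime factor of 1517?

1517 = 37 · 41
41 is prime.
So 1517 = 37 · 41; the largest prime factor is 41.

41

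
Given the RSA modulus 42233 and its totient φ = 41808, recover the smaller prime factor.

157

φ(n) = (p−1)(q−1) = n − (p+q) + 1, so p + q = 42233 − 41808 + 1 = 426.
p and q are the roots of t² − 426t + 42233 = 0.
Discriminant: 426² − 4·42233 = 181476 − 168932 = 12544; √12544 = 112.
q = (426 − 112)/2 = 157, p = (426 + 112)/2 = 269.
Check: 157 · 269 = 42233.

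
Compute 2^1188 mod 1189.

2^1 ≡ 2 (mod 1189)
2^2 ≡ 2^2 = 4 ≡ 4 (mod 1189)
2^4 ≡ 4^2 = 16 ≡ 16 (mod 1189)
2^8 ≡ 16^2 = 256 ≡ 256 (mod 1189)
2^16 ≡ 256^2 = 65536 ≡ 141 (mod 1189)
2^32 ≡ 141^2 = 19881 ≡ 857 (mod 1189)
2^64 ≡ 857^2 = 734449 ≡ 836 (mod 1189)
2^128 ≡ 836^2 = 698896 ≡ 953 (mod 1189)
2^256 ≡ 953^2 = 908209 ≡ 1002 (mod 1189)
2^512 ≡ 1002^2 = 1004004 ≡ 488 (mod 1189)
2^1024 ≡ 488^2 = 238144 ≡ 344 (mod 1189)
1188 = 1024 + 128 + 32 + 4 in binary powers of 2.
So 2^1188 ≡ 344 · 953 · 857 · 16 ≡ 297 (mod 1189).
Since 297 ≠ 1, base 2 is a Fermat witness: 1189 is composite.

297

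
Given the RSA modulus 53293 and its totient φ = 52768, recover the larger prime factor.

389

φ(n) = (p−1)(q−1) = n − (p+q) + 1, so p + q = 53293 − 52768 + 1 = 526.
p and q are the roots of t² − 526t + 53293 = 0.
Discriminant: 526² − 4·53293 = 276676 − 213172 = 63504; √63504 = 252.
q = (526 − 252)/2 = 137, p = (526 + 252)/2 = 389.
Check: 137 · 389 = 53293.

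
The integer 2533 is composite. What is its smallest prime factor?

17

2533 is odd.
Digit sum 13, not divisible by 3.
Ends in 3: not divisible by 5.
7: 2533 = 7·361 + 6
11: 2533 = 11·230 + 3
13: 2533 = 13·194 + 11
17: 2533 = 17·149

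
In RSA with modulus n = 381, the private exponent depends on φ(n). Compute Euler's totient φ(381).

252

Factor: 381 = 3 · 127.
φ(381) = (3−1) · (127−1) = 2 · 126 = 252.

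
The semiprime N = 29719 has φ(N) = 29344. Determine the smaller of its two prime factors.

113

φ(n) = (p−1)(q−1) = n − (p+q) + 1, so p + q = 29719 − 29344 + 1 = 376.
p and q are the roots of t² − 376t + 29719 = 0.
Discriminant: 376² − 4·29719 = 141376 − 118876 = 22500; √22500 = 150.
q = (376 − 150)/2 = 113, p = (376 + 150)/2 = 263.
Check: 113 · 263 = 29719.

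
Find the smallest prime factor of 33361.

73

33361 is odd.
Digit sum 16, not divisible by 3.
Ends in 1: not divisible by 5.
7: 33361 = 7·4765 + 6
11: 33361 = 11·3032 + 9
13: 33361 = 13·2566 + 3
17: 33361 = 17·1962 + 7
19: 33361 = 19·1755 + 16
23: 33361 = 23·1450 + 11
29: 33361 = 29·1150 + 11
31: 33361 = 31·1076 + 5
37: 33361 = 37·901 + 24
41: 33361 = 41·813 + 28
43: 33361 = 43·775 + 36
47: 33361 = 47·709 + 38
53: 33361 = 53·629 + 24
59: 33361 = 59·565 + 26
61: 33361 = 61·546 + 55
67: 33361 = 67·497 + 62
71: 33361 = 71·469 + 62
73: 33361 = 73·457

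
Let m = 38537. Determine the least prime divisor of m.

89

38537 is odd.
Digit sum 26, not divisible by 3.
Ends in 7: not divisible by 5.
7: 38537 = 7·5505 + 2
11: 38537 = 11·3503 + 4
13: 38537 = 13·2964 + 5
17: 38537 = 17·2266 + 15
19: 38537 = 19·2028 + 5
23: 38537 = 23·1675 + 12
29: 38537 = 29·1328 + 25
31: 38537 = 31·1243 + 4
37: 38537 = 37·1041 + 20
41: 38537 = 41·939 + 38
43: 38537 = 43·896 + 9
47: 38537 = 47·819 + 44
53: 38537 = 53·727 + 6
59: 38537 = 59·653 + 10
61: 38537 = 61·631 + 46
67: 38537 = 67·575 + 12
71: 38537 = 71·542 + 55
73: 38537 = 73·527 + 66
79: 38537 = 79·487 + 64
83: 38537 = 83·464 + 25
89: 38537 = 89·433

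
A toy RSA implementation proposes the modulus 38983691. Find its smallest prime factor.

89

38983691 is odd.
Digit sum 47, not divisible by 3.
Ends in 1: not divisible by 5.
7: 38983691 = 7·5569098 + 5
11: 38983691 = 11·3543971 + 10
13: 38983691 = 13·2998745 + 6
17: 38983691 = 17·2293158 + 5
19: 38983691 = 19·2051773 + 4
23: 38983691 = 23·1694943 + 2
29: 38983691 = 29·1344265 + 6
31: 38983691 = 31·1257538 + 13
37: 38983691 = 37·1053613 + 10
41: 38983691 = 41·950821 + 30
43: 38983691 = 43·906597 + 20
47: 38983691 = 47·829440 + 11
53: 38983691 = 53·735541 + 18
59: 38983691 = 59·660740 + 31
61: 38983691 = 61·639076 + 55
67: 38983691 = 67·581846 + 9
71: 38983691 = 71·549066 + 5
73: 38983691 = 73·534023 + 12
79: 38983691 = 79·493464 + 35
83: 38983691 = 83·469683 + 2
89: 38983691 = 89·438019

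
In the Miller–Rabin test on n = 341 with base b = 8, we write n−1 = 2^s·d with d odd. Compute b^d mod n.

341 − 1 = 340 = 2^2 · 85, so d = 85.
8^1 ≡ 8 (mod 341)
8^2 ≡ 8^2 = 64 ≡ 64 (mod 341)
8^4 ≡ 64^2 = 4096 ≡ 4 (mod 341)
8^8 ≡ 4^2 = 16 ≡ 16 (mod 341)
8^16 ≡ 16^2 = 256 ≡ 256 (mod 341)
8^32 ≡ 256^2 = 65536 ≡ 64 (mod 341)
8^64 ≡ 64^2 = 4096 ≡ 4 (mod 341)
85 = 64 + 16 + 4 + 1 in binary powers of 2.
So 8^85 ≡ 4 · 256 · 4 · 8 ≡ 32 (mod 341).
Squaring chain: 32 → 1; never reaches −1, so base 8 is a Miller–Rabin witness that 341 is composite.

32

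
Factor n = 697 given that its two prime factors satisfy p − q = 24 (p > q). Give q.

Since p = q + 24, we have 697 = q(q + 24), so q² + 24q − 697 = 0.
Discriminant: 24² + 4·697 = 576 + 2788 = 3364; √3364 = 58.
q = (−24 + 58)/2 = 17, and p = q + 24 = 41.
Check: 17 · 41 = 697.

17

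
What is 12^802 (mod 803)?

771

12^1 ≡ 12 (mod 803)
12^2 ≡ 12^2 = 144 ≡ 144 (mod 803)
12^4 ≡ 144^2 = 20736 ≡ 661 (mod 803)
12^8 ≡ 661^2 = 436921 ≡ 89 (mod 803)
12^16 ≡ 89^2 = 7921 ≡ 694 (mod 803)
12^32 ≡ 694^2 = 481636 ≡ 639 (mod 803)
12^64 ≡ 639^2 = 408321 ≡ 397 (mod 803)
12^128 ≡ 397^2 = 157609 ≡ 221 (mod 803)
12^256 ≡ 221^2 = 48841 ≡ 661 (mod 803)
12^512 ≡ 661^2 = 436921 ≡ 89 (mod 803)
802 = 512 + 256 + 32 + 2 in binary powers of 2.
So 12^802 ≡ 89 · 661 · 639 · 144 ≡ 771 (mod 803).
Since 771 ≠ 1, base 12 is a Fermat witness: 803 is composite.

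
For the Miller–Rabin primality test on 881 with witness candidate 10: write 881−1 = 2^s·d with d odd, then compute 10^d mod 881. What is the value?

881 − 1 = 880 = 2^4 · 55, so d = 55.
10^1 ≡ 10 (mod 881)
10^2 ≡ 10^2 = 100 ≡ 100 (mod 881)
10^4 ≡ 100^2 = 10000 ≡ 309 (mod 881)
10^8 ≡ 309^2 = 95481 ≡ 333 (mod 881)
10^16 ≡ 333^2 = 110889 ≡ 764 (mod 881)
10^32 ≡ 764^2 = 583696 ≡ 474 (mod 881)
55 = 32 + 16 + 4 + 2 + 1 in binary powers of 2.
So 10^55 ≡ 474 · 764 · 309 · 100 · 10 ≡ 177 (mod 881).
Squaring chain: 177 → 494 → 880 → 1; reaches −1, so base 10 does not prove 881 composite.

177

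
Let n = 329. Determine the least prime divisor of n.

7

329 is odd.
Digit sum 14, not divisible by 3.
Ends in 9: not divisible by 5.
7: 329 = 7·47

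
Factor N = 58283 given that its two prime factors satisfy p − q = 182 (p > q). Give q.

Since p = q + 182, we have 58283 = q(q + 182), so q² + 182q − 58283 = 0.
Discriminant: 182² + 4·58283 = 33124 + 233132 = 266256; √266256 = 516.
q = (−182 + 516)/2 = 167, and p = q + 182 = 349.
Check: 167 · 349 = 58283.

167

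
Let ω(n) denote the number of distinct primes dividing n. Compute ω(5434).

5434 = 2 · 2717
2717 = 11 · 247
247 = 13 · 19
5434 = 2 · 11 · 13 · 19, which has 4 distinct prime factors.

4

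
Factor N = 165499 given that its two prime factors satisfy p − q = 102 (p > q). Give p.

Since p = q + 102, we have 165499 = q(q + 102), so q² + 102q − 165499 = 0.
Discriminant: 102² + 4·165499 = 10404 + 661996 = 672400; √672400 = 820.
q = (−102 + 820)/2 = 359, and p = q + 102 = 461.
Check: 359 · 461 = 165499.

461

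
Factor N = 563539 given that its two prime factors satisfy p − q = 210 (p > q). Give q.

Since p = q + 210, we have 563539 = q(q + 210), so q² + 210q − 563539 = 0.
Discriminant: 210² + 4·563539 = 44100 + 2254156 = 2298256; √2298256 = 1516.
q = (−210 + 1516)/2 = 653, and p = q + 210 = 863.
Check: 653 · 863 = 563539.

653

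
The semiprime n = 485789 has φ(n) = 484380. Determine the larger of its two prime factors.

φ(n) = (p−1)(q−1) = n − (p+q) + 1, so p + q = 485789 − 484380 + 1 = 1410.
p and q are the roots of t² − 1410t + 485789 = 0.
Discriminant: 1410² − 4·485789 = 1988100 − 1943156 = 44944; √44944 = 212.
q = (1410 − 212)/2 = 599, p = (1410 + 212)/2 = 811.
Check: 599 · 811 = 485789.

811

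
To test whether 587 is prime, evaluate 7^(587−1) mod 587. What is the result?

7^1 ≡ 7 (mod 587)
7^2 ≡ 7^2 = 49 ≡ 49 (mod 587)
7^4 ≡ 49^2 = 2401 ≡ 53 (mod 587)
7^8 ≡ 53^2 = 2809 ≡ 461 (mod 587)
7^16 ≡ 461^2 = 212521 ≡ 27 (mod 587)
7^32 ≡ 27^2 = 729 ≡ 142 (mod 587)
7^64 ≡ 142^2 = 20164 ≡ 206 (mod 587)
7^128 ≡ 206^2 = 42436 ≡ 172 (mod 587)
7^256 ≡ 172^2 = 29584 ≡ 234 (mod 587)
7^512 ≡ 234^2 = 54756 ≡ 165 (mod 587)
586 = 512 + 64 + 8 + 2 in binary powers of 2.
So 7^586 ≡ 165 · 206 · 461 · 49 ≡ 1 (mod 587).
Since the result is 1, base 7 gives no evidence that 587 is composite.

1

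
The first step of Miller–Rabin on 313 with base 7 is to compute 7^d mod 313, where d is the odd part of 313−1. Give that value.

313 − 1 = 312 = 2^3 · 39, so d = 39.
7^1 ≡ 7 (mod 313)
7^2 ≡ 7^2 = 49 ≡ 49 (mod 313)
7^4 ≡ 49^2 = 2401 ≡ 210 (mod 313)
7^8 ≡ 210^2 = 44100 ≡ 280 (mod 313)
7^16 ≡ 280^2 = 78400 ≡ 150 (mod 313)
7^32 ≡ 150^2 = 22500 ≡ 277 (mod 313)
39 = 32 + 4 + 2 + 1 in binary powers of 2.
So 7^39 ≡ 277 · 210 · 49 · 7 ≡ 125 (mod 313).
Squaring chain: 125 → 288 → 312; reaches −1, so base 7 does not prove 313 composite.

125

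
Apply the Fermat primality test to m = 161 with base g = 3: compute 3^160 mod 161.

39

3^1 ≡ 3 (mod 161)
3^2 ≡ 3^2 = 9 ≡ 9 (mod 161)
3^4 ≡ 9^2 = 81 ≡ 81 (mod 161)
3^8 ≡ 81^2 = 6561 ≡ 121 (mod 161)
3^16 ≡ 121^2 = 14641 ≡ 151 (mod 161)
3^32 ≡ 151^2 = 22801 ≡ 100 (mod 161)
3^64 ≡ 100^2 = 10000 ≡ 18 (mod 161)
3^128 ≡ 18^2 = 324 ≡ 2 (mod 161)
160 = 128 + 32 in binary powers of 2.
So 3^160 ≡ 2 · 100 ≡ 39 (mod 161).
Since 39 ≠ 1, base 3 is a Fermat witness: 161 is composite.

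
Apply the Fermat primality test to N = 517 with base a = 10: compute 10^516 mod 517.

10^1 ≡ 10 (mod 517)
10^2 ≡ 10^2 = 100 ≡ 100 (mod 517)
10^4 ≡ 100^2 = 10000 ≡ 177 (mod 517)
10^8 ≡ 177^2 = 31329 ≡ 309 (mod 517)
10^16 ≡ 309^2 = 95481 ≡ 353 (mod 517)
10^32 ≡ 353^2 = 124609 ≡ 12 (mod 517)
10^64 ≡ 12^2 = 144 ≡ 144 (mod 517)
10^128 ≡ 144^2 = 20736 ≡ 56 (mod 517)
10^256 ≡ 56^2 = 3136 ≡ 34 (mod 517)
10^512 ≡ 34^2 = 1156 ≡ 122 (mod 517)
516 = 512 + 4 in binary powers of 2.
So 10^516 ≡ 122 · 177 ≡ 397 (mod 517).
Since 397 ≠ 1, base 10 is a Fermat witness: 517 is composite.

397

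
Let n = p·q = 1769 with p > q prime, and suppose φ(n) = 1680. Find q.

29

φ(n) = (p−1)(q−1) = n − (p+q) + 1, so p + q = 1769 − 1680 + 1 = 90.
p and q are the roots of t² − 90t + 1769 = 0.
Discriminant: 90² − 4·1769 = 8100 − 7076 = 1024; √1024 = 32.
q = (90 − 32)/2 = 29, p = (90 + 32)/2 = 61.
Check: 29 · 61 = 1769.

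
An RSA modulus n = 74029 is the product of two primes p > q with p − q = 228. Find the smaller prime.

181

Since p = q + 228, we have 74029 = q(q + 228), so q² + 228q − 74029 = 0.
Discriminant: 228² + 4·74029 = 51984 + 296116 = 348100; √348100 = 590.
q = (−228 + 590)/2 = 181, and p = q + 228 = 409.
Check: 181 · 409 = 74029.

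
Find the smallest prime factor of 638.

2

638 is even: 2 divides it.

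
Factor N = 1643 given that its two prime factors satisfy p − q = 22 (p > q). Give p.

Since p = q + 22, we have 1643 = q(q + 22), so q² + 22q − 1643 = 0.
Discriminant: 22² + 4·1643 = 484 + 6572 = 7056; √7056 = 84.
q = (−22 + 84)/2 = 31, and p = q + 22 = 53.
Check: 31 · 53 = 1643.

53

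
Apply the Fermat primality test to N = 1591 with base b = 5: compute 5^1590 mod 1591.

1454

5^1 ≡ 5 (mod 1591)
5^2 ≡ 5^2 = 25 ≡ 25 (mod 1591)
5^4 ≡ 25^2 = 625 ≡ 625 (mod 1591)
5^8 ≡ 625^2 = 390625 ≡ 830 (mod 1591)
5^16 ≡ 830^2 = 688900 ≡ 1588 (mod 1591)
5^32 ≡ 1588^2 = 2521744 ≡ 9 (mod 1591)
5^64 ≡ 9^2 = 81 ≡ 81 (mod 1591)
5^128 ≡ 81^2 = 6561 ≡ 197 (mod 1591)
5^256 ≡ 197^2 = 38809 ≡ 625 (mod 1591)
5^512 ≡ 625^2 = 390625 ≡ 830 (mod 1591)
5^1024 ≡ 830^2 = 688900 ≡ 1588 (mod 1591)
1590 = 1024 + 512 + 32 + 16 + 4 + 2 in binary powers of 2.
So 5^1590 ≡ 1588 · 830 · 9 · 1588 · 625 · 25 ≡ 1454 (mod 1591).
Since 1454 ≠ 1, base 5 is a Fermat witness: 1591 is composite.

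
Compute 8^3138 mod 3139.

1096

8^1 ≡ 8 (mod 3139)
8^2 ≡ 8^2 = 64 ≡ 64 (mod 3139)
8^4 ≡ 64^2 = 4096 ≡ 957 (mod 3139)
8^8 ≡ 957^2 = 915849 ≡ 2400 (mod 3139)
8^16 ≡ 2400^2 = 5760000 ≡ 3074 (mod 3139)
8^32 ≡ 3074^2 = 9449476 ≡ 1086 (mod 3139)
8^64 ≡ 1086^2 = 1179396 ≡ 2271 (mod 3139)
8^128 ≡ 2271^2 = 5157441 ≡ 64 (mod 3139)
8^256 ≡ 64^2 = 4096 ≡ 957 (mod 3139)
8^512 ≡ 957^2 = 915849 ≡ 2400 (mod 3139)
8^1024 ≡ 2400^2 = 5760000 ≡ 3074 (mod 3139)
8^2048 ≡ 3074^2 = 9449476 ≡ 1086 (mod 3139)
3138 = 2048 + 1024 + 64 + 2 in binary powers of 2.
So 8^3138 ≡ 1086 · 3074 · 2271 · 64 ≡ 1096 (mod 3139).
Since 1096 ≠ 1, base 8 is a Fermat witness: 3139 is composite.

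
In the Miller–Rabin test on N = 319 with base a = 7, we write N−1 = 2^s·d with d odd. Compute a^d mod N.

319 − 1 = 318 = 2^1 · 159, so d = 159.
7^1 ≡ 7 (mod 319)
7^2 ≡ 7^2 = 49 ≡ 49 (mod 319)
7^4 ≡ 49^2 = 2401 ≡ 168 (mod 319)
7^8 ≡ 168^2 = 28224 ≡ 152 (mod 319)
7^16 ≡ 152^2 = 23104 ≡ 136 (mod 319)
7^32 ≡ 136^2 = 18496 ≡ 313 (mod 319)
7^64 ≡ 313^2 = 97969 ≡ 36 (mod 319)
7^128 ≡ 36^2 = 1296 ≡ 20 (mod 319)
159 = 128 + 16 + 8 + 4 + 2 + 1 in binary powers of 2.
So 7^159 ≡ 20 · 136 · 152 · 168 · 49 · 7 ≡ 74 (mod 319).
Squaring chain: 74; never reaches −1, so base 7 is a Miller–Rabin witness that 319 is composite.

74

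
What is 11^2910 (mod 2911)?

2533

11^1 ≡ 11 (mod 2911)
11^2 ≡ 11^2 = 121 ≡ 121 (mod 2911)
11^4 ≡ 121^2 = 14641 ≡ 86 (mod 2911)
11^8 ≡ 86^2 = 7396 ≡ 1574 (mod 2911)
11^16 ≡ 1574^2 = 2477476 ≡ 215 (mod 2911)
11^32 ≡ 215^2 = 46225 ≡ 2560 (mod 2911)
11^64 ≡ 2560^2 = 6553600 ≡ 939 (mod 2911)
11^128 ≡ 939^2 = 881721 ≡ 2599 (mod 2911)
11^256 ≡ 2599^2 = 6754801 ≡ 1281 (mod 2911)
11^512 ≡ 1281^2 = 1640961 ≡ 2068 (mod 2911)
11^1024 ≡ 2068^2 = 4276624 ≡ 365 (mod 2911)
11^2048 ≡ 365^2 = 133225 ≡ 2230 (mod 2911)
2910 = 2048 + 512 + 256 + 64 + 16 + 8 + 4 + 2 in binary powers of 2.
So 11^2910 ≡ 2230 · 2068 · 1281 · 939 · 215 · 1574 · 86 · 121 ≡ 2533 (mod 2911).
Since 2533 ≠ 1, base 11 is a Fermat witness: 2911 is composite.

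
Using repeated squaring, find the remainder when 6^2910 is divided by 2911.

6^1 ≡ 6 (mod 2911)
6^2 ≡ 6^2 = 36 ≡ 36 (mod 2911)
6^4 ≡ 36^2 = 1296 ≡ 1296 (mod 2911)
6^8 ≡ 1296^2 = 1679616 ≡ 2880 (mod 2911)
6^16 ≡ 2880^2 = 8294400 ≡ 961 (mod 2911)
6^32 ≡ 961^2 = 923521 ≡ 734 (mod 2911)
6^64 ≡ 734^2 = 538756 ≡ 221 (mod 2911)
6^128 ≡ 221^2 = 48841 ≡ 2265 (mod 2911)
6^256 ≡ 2265^2 = 5130225 ≡ 1043 (mod 2911)
6^512 ≡ 1043^2 = 1087849 ≡ 2046 (mod 2911)
6^1024 ≡ 2046^2 = 4186116 ≡ 98 (mod 2911)
6^2048 ≡ 98^2 = 9604 ≡ 871 (mod 2911)
2910 = 2048 + 512 + 256 + 64 + 16 + 8 + 4 + 2 in binary powers of 2.
So 6^2910 ≡ 871 · 2046 · 1043 · 221 · 961 · 2880 · 1296 · 36 ≡ 747 (mod 2911).
Since 747 ≠ 1, base 6 is a Fermat witness: 2911 is composite.

747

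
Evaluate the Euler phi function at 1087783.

1053048

Factor: 1087783 = 59 · 103 · 179.
φ(1087783) = (59−1) · (103−1) · (179−1) = 58 · 102 · 178 = 1053048.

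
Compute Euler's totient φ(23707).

23400

Factor: 23707 = 151 · 157.
φ(23707) = (151−1) · (157−1) = 150 · 156 = 23400.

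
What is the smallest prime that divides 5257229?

53

5257229 is odd.
Digit sum 32, not divisible by 3.
Ends in 9: not divisible by 5.
7: 5257229 = 7·751032 + 5
11: 5257229 = 11·477929 + 10
13: 5257229 = 13·404402 + 3
17: 5257229 = 17·309248 + 13
19: 5257229 = 19·276696 + 5
23: 5257229 = 23·228575 + 4
29: 5257229 = 29·181283 + 22
31: 5257229 = 31·169588 + 1
37: 5257229 = 37·142087 + 10
41: 5257229 = 41·128225 + 4
43: 5257229 = 43·122261 + 6
47: 5257229 = 47·111855 + 44
53: 5257229 = 53·99193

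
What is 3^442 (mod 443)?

3^1 ≡ 3 (mod 443)
3^2 ≡ 3^2 = 9 ≡ 9 (mod 443)
3^4 ≡ 9^2 = 81 ≡ 81 (mod 443)
3^8 ≡ 81^2 = 6561 ≡ 359 (mod 443)
3^16 ≡ 359^2 = 128881 ≡ 411 (mod 443)
3^32 ≡ 411^2 = 168921 ≡ 138 (mod 443)
3^64 ≡ 138^2 = 19044 ≡ 438 (mod 443)
3^128 ≡ 438^2 = 191844 ≡ 25 (mod 443)
3^256 ≡ 25^2 = 625 ≡ 182 (mod 443)
442 = 256 + 128 + 32 + 16 + 8 + 2 in binary powers of 2.
So 3^442 ≡ 182 · 25 · 138 · 411 · 359 · 9 ≡ 1 (mod 443).
Since the result is 1, base 3 gives no evidence that 443 is composite.

1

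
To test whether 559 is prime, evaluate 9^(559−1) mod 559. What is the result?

274

9^1 ≡ 9 (mod 559)
9^2 ≡ 9^2 = 81 ≡ 81 (mod 559)
9^4 ≡ 81^2 = 6561 ≡ 412 (mod 559)
9^8 ≡ 412^2 = 169744 ≡ 367 (mod 559)
9^16 ≡ 367^2 = 134689 ≡ 529 (mod 559)
9^32 ≡ 529^2 = 279841 ≡ 341 (mod 559)
9^64 ≡ 341^2 = 116281 ≡ 9 (mod 559)
9^128 ≡ 9^2 = 81 ≡ 81 (mod 559)
9^256 ≡ 81^2 = 6561 ≡ 412 (mod 559)
9^512 ≡ 412^2 = 169744 ≡ 367 (mod 559)
558 = 512 + 32 + 8 + 4 + 2 in binary powers of 2.
So 9^558 ≡ 367 · 341 · 367 · 412 · 81 ≡ 274 (mod 559).
Since 274 ≠ 1, base 9 is a Fermat witness: 559 is composite.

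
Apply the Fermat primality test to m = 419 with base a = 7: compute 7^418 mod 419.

1

7^1 ≡ 7 (mod 419)
7^2 ≡ 7^2 = 49 ≡ 49 (mod 419)
7^4 ≡ 49^2 = 2401 ≡ 306 (mod 419)
7^8 ≡ 306^2 = 93636 ≡ 199 (mod 419)
7^16 ≡ 199^2 = 39601 ≡ 215 (mod 419)
7^32 ≡ 215^2 = 46225 ≡ 135 (mod 419)
7^64 ≡ 135^2 = 18225 ≡ 208 (mod 419)
7^128 ≡ 208^2 = 43264 ≡ 107 (mod 419)
7^256 ≡ 107^2 = 11449 ≡ 136 (mod 419)
418 = 256 + 128 + 32 + 2 in binary powers of 2.
So 7^418 ≡ 136 · 107 · 135 · 49 ≡ 1 (mod 419).
Since the result is 1, base 7 gives no evidence that 419 is composite.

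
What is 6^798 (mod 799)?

6^1 ≡ 6 (mod 799)
6^2 ≡ 6^2 = 36 ≡ 36 (mod 799)
6^4 ≡ 36^2 = 1296 ≡ 497 (mod 799)
6^8 ≡ 497^2 = 247009 ≡ 118 (mod 799)
6^16 ≡ 118^2 = 13924 ≡ 341 (mod 799)
6^32 ≡ 341^2 = 116281 ≡ 426 (mod 799)
6^64 ≡ 426^2 = 181476 ≡ 103 (mod 799)
6^128 ≡ 103^2 = 10609 ≡ 222 (mod 799)
6^256 ≡ 222^2 = 49284 ≡ 545 (mod 799)
6^512 ≡ 545^2 = 297025 ≡ 596 (mod 799)
798 = 512 + 256 + 16 + 8 + 4 + 2 in binary powers of 2.
So 6^798 ≡ 596 · 545 · 341 · 118 · 497 · 36 ≡ 247 (mod 799).
Since 247 ≠ 1, base 6 is a Fermat witness: 799 is composite.

247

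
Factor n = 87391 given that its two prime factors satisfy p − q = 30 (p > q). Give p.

311

Since p = q + 30, we have 87391 = q(q + 30), so q² + 30q − 87391 = 0.
Discriminant: 30² + 4·87391 = 900 + 349564 = 350464; √350464 = 592.
q = (−30 + 592)/2 = 281, and p = q + 30 = 311.
Check: 281 · 311 = 87391.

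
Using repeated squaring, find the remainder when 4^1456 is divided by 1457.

686

4^1 ≡ 4 (mod 1457)
4^2 ≡ 4^2 = 16 ≡ 16 (mod 1457)
4^4 ≡ 16^2 = 256 ≡ 256 (mod 1457)
4^8 ≡ 256^2 = 65536 ≡ 1428 (mod 1457)
4^16 ≡ 1428^2 = 2039184 ≡ 841 (mod 1457)
4^32 ≡ 841^2 = 707281 ≡ 636 (mod 1457)
4^64 ≡ 636^2 = 404496 ≡ 907 (mod 1457)
4^128 ≡ 907^2 = 822649 ≡ 901 (mod 1457)
4^256 ≡ 901^2 = 811801 ≡ 252 (mod 1457)
4^512 ≡ 252^2 = 63504 ≡ 853 (mod 1457)
4^1024 ≡ 853^2 = 727609 ≡ 566 (mod 1457)
1456 = 1024 + 256 + 128 + 32 + 16 in binary powers of 2.
So 4^1456 ≡ 566 · 252 · 901 · 636 · 841 ≡ 686 (mod 1457).
Since 686 ≠ 1, base 4 is a Fermat witness: 1457 is composite.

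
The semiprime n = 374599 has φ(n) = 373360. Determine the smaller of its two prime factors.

φ(n) = (p−1)(q−1) = n − (p+q) + 1, so p + q = 374599 − 373360 + 1 = 1240.
p and q are the roots of t² − 1240t + 374599 = 0.
Discriminant: 1240² − 4·374599 = 1537600 − 1498396 = 39204; √39204 = 198.
q = (1240 − 198)/2 = 521, p = (1240 + 198)/2 = 719.
Check: 521 · 719 = 374599.

521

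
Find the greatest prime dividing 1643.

53

1643 = 31 · 53
53 is prime.
So 1643 = 31 · 53; the largest prime factor is 53.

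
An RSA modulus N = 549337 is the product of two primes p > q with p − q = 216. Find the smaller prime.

Since p = q + 216, we have 549337 = q(q + 216), so q² + 216q − 549337 = 0.
Discriminant: 216² + 4·549337 = 46656 + 2197348 = 2244004; √2244004 = 1498.
q = (−216 + 1498)/2 = 641, and p = q + 216 = 857.
Check: 641 · 857 = 549337.

641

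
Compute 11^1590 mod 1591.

11^1 ≡ 11 (mod 1591)
11^2 ≡ 11^2 = 121 ≡ 121 (mod 1591)
11^4 ≡ 121^2 = 14641 ≡ 322 (mod 1591)
11^8 ≡ 322^2 = 103684 ≡ 269 (mod 1591)
11^16 ≡ 269^2 = 72361 ≡ 766 (mod 1591)
11^32 ≡ 766^2 = 586756 ≡ 1268 (mod 1591)
11^64 ≡ 1268^2 = 1607824 ≡ 914 (mod 1591)
11^128 ≡ 914^2 = 835396 ≡ 121 (mod 1591)
11^256 ≡ 121^2 = 14641 ≡ 322 (mod 1591)
11^512 ≡ 322^2 = 103684 ≡ 269 (mod 1591)
11^1024 ≡ 269^2 = 72361 ≡ 766 (mod 1591)
1590 = 1024 + 512 + 32 + 16 + 4 + 2 in binary powers of 2.
So 11^1590 ≡ 766 · 269 · 1268 · 766 · 322 · 121 ≡ 1000 (mod 1591).
Since 1000 ≠ 1, base 11 is a Fermat witness: 1591 is composite.

1000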